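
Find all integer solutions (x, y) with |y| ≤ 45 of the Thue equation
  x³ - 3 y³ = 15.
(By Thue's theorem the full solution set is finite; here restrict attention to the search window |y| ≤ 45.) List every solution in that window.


The equation is x³ - 3y³ = 15. For fixed y, x³ = 3·y³ + 15, so a solution requires the RHS to be a perfect cube.
Strategy: iterate y from -45 to 45, compute RHS = 3·y³ + 15, and check whether it is a (positive or negative) perfect cube.
Check small values of y:
  y = 0: RHS = 15 is not a perfect cube.
  y = 1: RHS = 18 is not a perfect cube.
  y = -1: RHS = 12 is not a perfect cube.
  y = 2: RHS = 39 is not a perfect cube.
  y = -2: RHS = -9 is not a perfect cube.
  y = 3: RHS = 96 is not a perfect cube.
  y = -3: RHS = -66 is not a perfect cube.
Continuing the search up to |y| = 45 finds no solutions either.
No (x, y) in the scanned range satisfies the equation.

No integer solutions with |y| ≤ 45.


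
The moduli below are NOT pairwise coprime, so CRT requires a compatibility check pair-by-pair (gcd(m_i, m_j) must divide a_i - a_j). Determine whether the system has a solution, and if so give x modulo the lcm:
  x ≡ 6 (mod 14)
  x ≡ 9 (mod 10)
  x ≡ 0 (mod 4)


Moduli 14, 10, 4 are not pairwise coprime, so CRT works modulo lcm(m_i) when all pairwise compatibility conditions hold.
Pairwise compatibility: gcd(m_i, m_j) must divide a_i - a_j for every pair.
Merge one congruence at a time:
  Start: x ≡ 6 (mod 14).
  Combine with x ≡ 9 (mod 10): gcd(14, 10) = 2, and 9 - 6 = 3 is NOT divisible by 2.
    ⇒ system is inconsistent (no integer solution).

No solution (the system is inconsistent).


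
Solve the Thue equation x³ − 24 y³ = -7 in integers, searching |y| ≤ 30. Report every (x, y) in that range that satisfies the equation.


The equation is x³ - 24y³ = -7. For fixed y, x³ = 24·y³ − 7, so a solution requires the RHS to be a perfect cube.
Strategy: iterate y from -30 to 30, compute RHS = 24·y³ − 7, and check whether it is a (positive or negative) perfect cube.
Check small values of y:
  y = 0: RHS = -7 is not a perfect cube.
  y = 1: RHS = 17 is not a perfect cube.
  y = -1: RHS = -31 is not a perfect cube.
  y = 2: RHS = 185 is not a perfect cube.
  y = -2: RHS = -199 is not a perfect cube.
  y = 3: RHS = 641 is not a perfect cube.
  y = -3: RHS = -655 is not a perfect cube.
Continuing the search up to |y| = 30 finds no solutions either.
No (x, y) in the scanned range satisfies the equation.

No integer solutions with |y| ≤ 30.


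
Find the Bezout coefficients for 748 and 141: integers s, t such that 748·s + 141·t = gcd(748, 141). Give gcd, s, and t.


Euclidean algorithm on (748, 141) — divide until remainder is 0:
  748 = 5 · 141 + 43
  141 = 3 · 43 + 12
  43 = 3 · 12 + 7
  12 = 1 · 7 + 5
  7 = 1 · 5 + 2
  5 = 2 · 2 + 1
  2 = 2 · 1 + 0
gcd(748, 141) = 1.
Track Bezout coefficients alongside the remainders: start with r₀ = 748 = a·1 + b·0 (s = 1, t = 0) and r₁ = 141 = a·0 + b·1 (s = 0, t = 1); each new remainder r_{k+1} = r_{k-1} − q_k·r_k inherits s_{k+1} = s_{k-1} − q_k·s_k, t_{k+1} = t_{k-1} − q_k·t_k, so r_k = a·s_k + b·t_k at every step:
  q = 5: r = 43, s = 1 − 5·0 = 1, t = 0 − 5·1 = -5  (check: 748·1 + 141·(-5) = 43)
  q = 3: r = 12, s = 0 − 3·1 = -3, t = 1 − 3·(-5) = 16  (check: 748·(-3) + 141·16 = 12)
  q = 3: r = 7, s = 1 − 3·(-3) = 10, t = -5 − 3·16 = -53  (check: 748·10 + 141·(-53) = 7)
  q = 1: r = 5, s = -3 − 1·10 = -13, t = 16 − 1·(-53) = 69  (check: 748·(-13) + 141·69 = 5)
  q = 1: r = 2, s = 10 − 1·(-13) = 23, t = -53 − 1·69 = -122  (check: 748·23 + 141·(-122) = 2)
  q = 2: r = 1, s = -13 − 2·23 = -59, t = 69 − 2·(-122) = 313  (check: 748·(-59) + 141·313 = 1)
The row with r = 1 (the gcd) gives the Bezout coefficients s = -59, t = 313.
Result: 748 · (-59) + 141 · (313) = 1.

gcd(748, 141) = 1; s = -59, t = 313 (check: 748·(-59) + 141·313 = 1).


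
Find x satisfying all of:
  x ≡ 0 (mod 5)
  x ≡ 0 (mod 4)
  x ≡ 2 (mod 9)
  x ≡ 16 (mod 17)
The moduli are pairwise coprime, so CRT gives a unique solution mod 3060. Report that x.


Product of moduli M = 5 · 4 · 9 · 17 = 3060.
Merge one congruence at a time:
  Start: x ≡ 0 (mod 5).
  Combine with x ≡ 0 (mod 4); new modulus lcm = 20.
    Write x = 0 + 5·t and substitute into x ≡ 0 (mod 4): 5·t ≡ 0 − 0 = 0 (mod 4).
    Reduce coefficients mod 4: 1·t ≡ 0 (mod 4).
    So t ≡ 0 (mod 4).
    Then x = 0 + 5·0 = 0, valid modulo lcm(5, 4) = 20: x ≡ 0 (mod 20).
  Combine with x ≡ 2 (mod 9); new modulus lcm = 180.
    Write x = 0 + 20·t and substitute into x ≡ 2 (mod 9): 20·t ≡ 2 − 0 = 2 (mod 9).
    Reduce coefficients mod 9: 2·t ≡ 2 (mod 9).
    The inverse of 2 mod 9 is 5 (since 2·5 = 10 = 1·9 + 1), so t ≡ 5·2 = 10 ≡ 1 (mod 9).
    Then x = 0 + 20·1 = 20, valid modulo lcm(20, 9) = 180: x ≡ 20 (mod 180).
  Combine with x ≡ 16 (mod 17); new modulus lcm = 3060.
    Write x = 20 + 180·t and substitute into x ≡ 16 (mod 17): 180·t ≡ 16 − 20 = -4 (mod 17).
    Reduce coefficients mod 17: 10·t ≡ 13 (mod 17).
    The inverse of 10 mod 17 is 12 (since 10·12 = 120 = 7·17 + 1), so t ≡ 12·13 = 156 ≡ 3 (mod 17).
    Then x = 20 + 180·3 = 560, valid modulo lcm(180, 17) = 3060: x ≡ 560 (mod 3060).
Verify against each original: 560 mod 5 = 0, 560 mod 4 = 0, 560 mod 9 = 2, 560 mod 17 = 16.

x ≡ 560 (mod 3060).


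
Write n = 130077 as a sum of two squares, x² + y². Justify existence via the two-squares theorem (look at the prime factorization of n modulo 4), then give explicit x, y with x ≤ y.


Step 1: Factor n = 130077 = 3^2 · 97 · 149.
Step 2: Check the mod-4 condition on each prime factor: 3 ≡ 3 (mod 4), exponent 2 (must be even); 97 ≡ 1 (mod 4), exponent 1; 149 ≡ 1 (mod 4), exponent 1.
All primes ≡ 3 (mod 4) appear to even exponent (or don't appear), so by the two-squares theorem n IS expressible as a sum of two squares.
Step 3: Build a representation. Group n = k² · m with k = 3 and m = 97 · 149 = 14453 (a product of primes ≡ 1 (mod 4)); a representation of m scales to one of n via (k·x)² + (k·y)² = k²(x² + y²). Each prime p ≡ 1 (mod 4) is itself a sum of two squares; find a² by testing p − a² for a perfect square:
  97: 97 − 1² = 96, 97 − 2² = 93, 97 − 3² = 88, 97 − 4² = 81 = 9² ⇒ 97 = 4² + 9².
  149: 149 − 1² = 148, 149 − 2² = 145, 149 − 3² = 140, 149 − 4² = 133, 149 − 5² = 124, 149 − 6² = 113, 149 − 7² = 100 = 10² ⇒ 149 = 7² + 10².
  Combine using the Brahmagupta–Fibonacci identity (a² + b²)(c² + d²) = (ac − bd)² + (ad + bc)² = (ac + bd)² + (ad − bc)²:
  97 · 149 = 14453: from (4² + 9²)(7² + 10²), take (4·7 − 9·10, 4·10 + 9·7) = (28 − 90, 40 + 63) = (-62, 103); dropping signs (only squares matter) gives (62, 103); check 62² + 103² = 3844 + 10609 = 14453 ✓.
  Scale by k = 3: (3·62, 3·103) = (186, 309).
Step 4: Order so x ≤ y and verify: 186² + 309² = 34596 + 95481 = 130077 = n. ✓

n = 130077 = 186² + 309² (one valid representation with x ≤ y).


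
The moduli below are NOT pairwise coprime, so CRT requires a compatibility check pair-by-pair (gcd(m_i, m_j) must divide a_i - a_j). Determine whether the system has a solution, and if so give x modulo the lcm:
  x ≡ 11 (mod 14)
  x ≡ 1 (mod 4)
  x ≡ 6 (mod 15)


Moduli 14, 4, 15 are not pairwise coprime, so CRT works modulo lcm(m_i) when all pairwise compatibility conditions hold.
Pairwise compatibility: gcd(m_i, m_j) must divide a_i - a_j for every pair.
Merge one congruence at a time:
  Start: x ≡ 11 (mod 14).
  Combine with x ≡ 1 (mod 4): gcd(14, 4) = 2; 1 - 11 = -10, which IS divisible by 2, so compatible.
    Write x = 11 + 14·t and substitute into x ≡ 1 (mod 4): 14·t ≡ 1 − 11 = -10 (mod 4).
    Divide the congruence (and modulus) by g = 2: 7·t ≡ -5 (mod 2).
    Reduce coefficients mod 2: 1·t ≡ 1 (mod 2).
    So t ≡ 1 (mod 2).
    Then x = 11 + 14·1 = 25, valid modulo lcm(14, 4) = 28: x ≡ 25 (mod 28).
  Combine with x ≡ 6 (mod 15): gcd(28, 15) = 1; 6 - 25 = -19, which IS divisible by 1, so compatible.
    Write x = 25 + 28·t and substitute into x ≡ 6 (mod 15): 28·t ≡ 6 − 25 = -19 (mod 15).
    Reduce coefficients mod 15: 13·t ≡ 11 (mod 15).
    The inverse of 13 mod 15 is 7 (since 13·7 = 91 = 6·15 + 1), so t ≡ 7·11 = 77 ≡ 2 (mod 15).
    Then x = 25 + 28·2 = 81, valid modulo lcm(28, 15) = 420: x ≡ 81 (mod 420).
Verify: 81 mod 14 = 11, 81 mod 4 = 1, 81 mod 15 = 6.

x ≡ 81 (mod 420).


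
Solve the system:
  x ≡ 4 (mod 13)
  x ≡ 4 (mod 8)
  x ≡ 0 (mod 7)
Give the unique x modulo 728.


Moduli 13, 8, 7 are pairwise coprime; by CRT there is a unique solution modulo M = 13 · 8 · 7 = 728.
Solve pairwise, accumulating the modulus:
  Start with x ≡ 4 (mod 13).
  Combine with x ≡ 4 (mod 8): since gcd(13, 8) = 1, we get a unique residue mod 104.
    Write x = 4 + 13·t and substitute into x ≡ 4 (mod 8): 13·t ≡ 4 − 4 = 0 (mod 8).
    Reduce coefficients mod 8: 5·t ≡ 0 (mod 8).
    The inverse of 5 mod 8 is 5 (since 5·5 = 25 = 3·8 + 1), so t ≡ 5·0 = 0 ≡ 0 (mod 8).
    Then x = 4 + 13·0 = 4, valid modulo lcm(13, 8) = 104: x ≡ 4 (mod 104).
  Combine with x ≡ 0 (mod 7): since gcd(104, 7) = 1, we get a unique residue mod 728.
    Write x = 4 + 104·t and substitute into x ≡ 0 (mod 7): 104·t ≡ 0 − 4 = -4 (mod 7).
    Reduce coefficients mod 7: 6·t ≡ 3 (mod 7).
    The inverse of 6 mod 7 is 6 (since 6·6 = 36 = 5·7 + 1), so t ≡ 6·3 = 18 ≡ 4 (mod 7).
    Then x = 4 + 104·4 = 420, valid modulo lcm(104, 7) = 728: x ≡ 420 (mod 728).
Verify: 420 mod 13 = 4 ✓, 420 mod 8 = 4 ✓, 420 mod 7 = 0 ✓.

x ≡ 420 (mod 728).


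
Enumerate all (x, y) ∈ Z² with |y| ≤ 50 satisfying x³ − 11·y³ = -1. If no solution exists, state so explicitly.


The equation is x³ - 11y³ = -1. For fixed y, x³ = 11·y³ − 1, so a solution requires the RHS to be a perfect cube.
Strategy: iterate y from -50 to 50, compute RHS = 11·y³ − 1, and check whether it is a (positive or negative) perfect cube.
Check small values of y:
  y = 0: RHS = -1 = (-1)³ ⇒ x = -1 works.
  y = 1: RHS = 10 is not a perfect cube.
  y = -1: RHS = -12 is not a perfect cube.
  y = 2: RHS = 87 is not a perfect cube.
  y = -2: RHS = -89 is not a perfect cube.
  y = 3: RHS = 296 is not a perfect cube.
  y = -3: RHS = -298 is not a perfect cube.
Continuing the search up to |y| = 50 finds no further solutions beyond those listed.
Collected solutions: (-1, 0).

Solutions (with |y| ≤ 50): (-1, 0).


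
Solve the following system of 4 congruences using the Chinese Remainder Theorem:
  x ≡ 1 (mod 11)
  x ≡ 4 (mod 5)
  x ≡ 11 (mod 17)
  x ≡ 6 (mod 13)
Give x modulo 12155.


Product of moduli M = 11 · 5 · 17 · 13 = 12155.
Merge one congruence at a time:
  Start: x ≡ 1 (mod 11).
  Combine with x ≡ 4 (mod 5); new modulus lcm = 55.
    Write x = 1 + 11·t and substitute into x ≡ 4 (mod 5): 11·t ≡ 4 − 1 = 3 (mod 5).
    Reduce coefficients mod 5: 1·t ≡ 3 (mod 5).
    So t ≡ 3 (mod 5).
    Then x = 1 + 11·3 = 34, valid modulo lcm(11, 5) = 55: x ≡ 34 (mod 55).
  Combine with x ≡ 11 (mod 17); new modulus lcm = 935.
    Write x = 34 + 55·t and substitute into x ≡ 11 (mod 17): 55·t ≡ 11 − 34 = -23 (mod 17).
    Reduce coefficients mod 17: 4·t ≡ 11 (mod 17).
    The inverse of 4 mod 17 is 13 (since 4·13 = 52 = 3·17 + 1), so t ≡ 13·11 = 143 ≡ 7 (mod 17).
    Then x = 34 + 55·7 = 419, valid modulo lcm(55, 17) = 935: x ≡ 419 (mod 935).
  Combine with x ≡ 6 (mod 13); new modulus lcm = 12155.
    Write x = 419 + 935·t and substitute into x ≡ 6 (mod 13): 935·t ≡ 6 − 419 = -413 (mod 13).
    Reduce coefficients mod 13: 12·t ≡ 3 (mod 13).
    The inverse of 12 mod 13 is 12 (since 12·12 = 144 = 11·13 + 1), so t ≡ 12·3 = 36 ≡ 10 (mod 13).
    Then x = 419 + 935·10 = 9769, valid modulo lcm(935, 13) = 12155: x ≡ 9769 (mod 12155).
Verify against each original: 9769 mod 11 = 1, 9769 mod 5 = 4, 9769 mod 17 = 11, 9769 mod 13 = 6.

x ≡ 9769 (mod 12155).


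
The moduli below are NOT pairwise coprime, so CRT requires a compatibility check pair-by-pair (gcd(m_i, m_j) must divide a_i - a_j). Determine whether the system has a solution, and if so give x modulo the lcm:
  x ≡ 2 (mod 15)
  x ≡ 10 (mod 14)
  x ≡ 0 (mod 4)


Moduli 15, 14, 4 are not pairwise coprime, so CRT works modulo lcm(m_i) when all pairwise compatibility conditions hold.
Pairwise compatibility: gcd(m_i, m_j) must divide a_i - a_j for every pair.
Merge one congruence at a time:
  Start: x ≡ 2 (mod 15).
  Combine with x ≡ 10 (mod 14): gcd(15, 14) = 1; 10 - 2 = 8, which IS divisible by 1, so compatible.
    Write x = 2 + 15·t and substitute into x ≡ 10 (mod 14): 15·t ≡ 10 − 2 = 8 (mod 14).
    Reduce coefficients mod 14: 1·t ≡ 8 (mod 14).
    So t ≡ 8 (mod 14).
    Then x = 2 + 15·8 = 122, valid modulo lcm(15, 14) = 210: x ≡ 122 (mod 210).
  Combine with x ≡ 0 (mod 4): gcd(210, 4) = 2; 0 - 122 = -122, which IS divisible by 2, so compatible.
    Write x = 122 + 210·t and substitute into x ≡ 0 (mod 4): 210·t ≡ 0 − 122 = -122 (mod 4).
    Divide the congruence (and modulus) by g = 2: 105·t ≡ -61 (mod 2).
    Reduce coefficients mod 2: 1·t ≡ 1 (mod 2).
    So t ≡ 1 (mod 2).
    Then x = 122 + 210·1 = 332, valid modulo lcm(210, 4) = 420: x ≡ 332 (mod 420).
Verify: 332 mod 15 = 2, 332 mod 14 = 10, 332 mod 4 = 0.

x ≡ 332 (mod 420).


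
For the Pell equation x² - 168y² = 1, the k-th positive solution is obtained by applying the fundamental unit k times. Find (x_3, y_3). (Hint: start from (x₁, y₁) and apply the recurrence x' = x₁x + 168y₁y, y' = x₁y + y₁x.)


Step 1: Find the fundamental solution (x₁, y₁) of x² - 168y² = 1.
  Expand √168 as a continued fraction. a₀ = ⌊√168⌋ = 12; iterate m_{k+1} = d_k·a_k − m_k, d_{k+1} = (168 − m_{k+1}²)/d_k, a_{k+1} = ⌊(a₀ + m_{k+1})/d_{k+1}⌋ (starting m₀ = 0, d₀ = 1), with convergents p_k = a_k·p_{k-1} + p_{k-2}, q_k = a_k·q_{k-1} + q_{k-2} (p₋₁ = 1, q₋₁ = 0):
  k = 0: a₀ = 12; p₀/q₀ = 12/1; p₀² − 168·q₀² = 144 − 168 = -24.
  k = 1: m = 12, d = 24, a = ⌊(12 + 12)/24⌋ = 1; p/q = (1·12 + 1)/(1·1 + 0) = 13/1; p² − 168·q² = 169 − 168 = 1.
  The first convergent with p² − 168·q² = 1 gives the fundamental solution (x₁, y₁) = (13, 1).
Step 2: Apply the recurrence (x_{n+1}, y_{n+1}) = (x₁x_n + 168y₁y_n, x₁y_n + y₁x_n) repeatedly.
  From (x_1, y_1) = (13, 1): x_2 = 13·13 + 168·1·1 = 337; y_2 = 13·1 + 1·13 = 26.
  From (x_2, y_2) = (337, 26): x_3 = 13·337 + 168·1·26 = 8749; y_3 = 13·26 + 1·337 = 675.
Step 3: Verify x_3² - 168·y_3² = 76545001 - 76545000 = 1 (should be 1). ✓

(x_1, y_1) = (13, 1); (x_3, y_3) = (8749, 675).


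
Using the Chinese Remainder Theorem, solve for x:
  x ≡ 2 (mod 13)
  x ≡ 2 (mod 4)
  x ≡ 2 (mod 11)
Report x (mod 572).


Moduli 13, 4, 11 are pairwise coprime; by CRT there is a unique solution modulo M = 13 · 4 · 11 = 572.
Solve pairwise, accumulating the modulus:
  Start with x ≡ 2 (mod 13).
  Combine with x ≡ 2 (mod 4): since gcd(13, 4) = 1, we get a unique residue mod 52.
    Write x = 2 + 13·t and substitute into x ≡ 2 (mod 4): 13·t ≡ 2 − 2 = 0 (mod 4).
    Reduce coefficients mod 4: 1·t ≡ 0 (mod 4).
    So t ≡ 0 (mod 4).
    Then x = 2 + 13·0 = 2, valid modulo lcm(13, 4) = 52: x ≡ 2 (mod 52).
  Combine with x ≡ 2 (mod 11): since gcd(52, 11) = 1, we get a unique residue mod 572.
    Write x = 2 + 52·t and substitute into x ≡ 2 (mod 11): 52·t ≡ 2 − 2 = 0 (mod 11).
    Reduce coefficients mod 11: 8·t ≡ 0 (mod 11).
    The inverse of 8 mod 11 is 7 (since 8·7 = 56 = 5·11 + 1), so t ≡ 7·0 = 0 ≡ 0 (mod 11).
    Then x = 2 + 52·0 = 2, valid modulo lcm(52, 11) = 572: x ≡ 2 (mod 572).
Verify: 2 mod 13 = 2 ✓, 2 mod 4 = 2 ✓, 2 mod 11 = 2 ✓.

x ≡ 2 (mod 572).


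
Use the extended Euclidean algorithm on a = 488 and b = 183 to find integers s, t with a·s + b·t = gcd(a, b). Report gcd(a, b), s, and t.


Euclidean algorithm on (488, 183) — divide until remainder is 0:
  488 = 2 · 183 + 122
  183 = 1 · 122 + 61
  122 = 2 · 61 + 0
gcd(488, 183) = 61.
Track Bezout coefficients alongside the remainders: start with r₀ = 488 = a·1 + b·0 (s = 1, t = 0) and r₁ = 183 = a·0 + b·1 (s = 0, t = 1); each new remainder r_{k+1} = r_{k-1} − q_k·r_k inherits s_{k+1} = s_{k-1} − q_k·s_k, t_{k+1} = t_{k-1} − q_k·t_k, so r_k = a·s_k + b·t_k at every step:
  q = 2: r = 122, s = 1 − 2·0 = 1, t = 0 − 2·1 = -2  (check: 488·1 + 183·(-2) = 122)
  q = 1: r = 61, s = 0 − 1·1 = -1, t = 1 − 1·(-2) = 3  (check: 488·(-1) + 183·3 = 61)
The row with r = 61 (the gcd) gives the Bezout coefficients s = -1, t = 3.
Result: 488 · (-1) + 183 · (3) = 61.

gcd(488, 183) = 61; s = -1, t = 3 (check: 488·(-1) + 183·3 = 61).


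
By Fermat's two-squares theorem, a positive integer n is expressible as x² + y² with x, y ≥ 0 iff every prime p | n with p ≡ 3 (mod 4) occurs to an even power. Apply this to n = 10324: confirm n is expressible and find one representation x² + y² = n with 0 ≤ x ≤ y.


Step 1: Factor n = 10324 = 2^2 · 29 · 89.
Step 2: Check the mod-4 condition on each prime factor: 2 = 2 (special); 29 ≡ 1 (mod 4), exponent 1; 89 ≡ 1 (mod 4), exponent 1.
All primes ≡ 3 (mod 4) appear to even exponent (or don't appear), so by the two-squares theorem n IS expressible as a sum of two squares.
Step 3: Build a representation. Group n = k² · m with k = 2 and m = 29 · 89 = 2581 (a product of primes ≡ 1 (mod 4)); a representation of m scales to one of n via (k·x)² + (k·y)² = k²(x² + y²). Each prime p ≡ 1 (mod 4) is itself a sum of two squares; find a² by testing p − a² for a perfect square:
  29: 29 − 1² = 28, 29 − 2² = 25 = 5² ⇒ 29 = 2² + 5².
  89: 89 − 1² = 88, 89 − 2² = 85, 89 − 3² = 80, 89 − 4² = 73, 89 − 5² = 64 = 8² ⇒ 89 = 5² + 8².
  Combine using the Brahmagupta–Fibonacci identity (a² + b²)(c² + d²) = (ac − bd)² + (ad + bc)² = (ac + bd)² + (ad − bc)²:
  29 · 89 = 2581: from (2² + 5²)(5² + 8²), take (2·5 − 5·8, 2·8 + 5·5) = (10 − 40, 16 + 25) = (-30, 41); dropping signs (only squares matter) gives (30, 41); check 30² + 41² = 900 + 1681 = 2581 ✓.
  Scale by k = 2: (2·30, 2·41) = (60, 82).
Step 4: Order so x ≤ y and verify: 60² + 82² = 3600 + 6724 = 10324 = n. ✓

n = 10324 = 60² + 82² (one valid representation with x ≤ y).


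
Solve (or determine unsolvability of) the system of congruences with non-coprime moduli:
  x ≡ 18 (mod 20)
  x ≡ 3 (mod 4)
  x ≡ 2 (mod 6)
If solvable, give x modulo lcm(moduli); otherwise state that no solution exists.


Moduli 20, 4, 6 are not pairwise coprime, so CRT works modulo lcm(m_i) when all pairwise compatibility conditions hold.
Pairwise compatibility: gcd(m_i, m_j) must divide a_i - a_j for every pair.
Merge one congruence at a time:
  Start: x ≡ 18 (mod 20).
  Combine with x ≡ 3 (mod 4): gcd(20, 4) = 4, and 3 - 18 = -15 is NOT divisible by 4.
    ⇒ system is inconsistent (no integer solution).

No solution (the system is inconsistent).


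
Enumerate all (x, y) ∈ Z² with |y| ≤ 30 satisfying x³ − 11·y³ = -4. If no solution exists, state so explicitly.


The equation is x³ - 11y³ = -4. For fixed y, x³ = 11·y³ − 4, so a solution requires the RHS to be a perfect cube.
Strategy: iterate y from -30 to 30, compute RHS = 11·y³ − 4, and check whether it is a (positive or negative) perfect cube.
Check small values of y:
  y = 0: RHS = -4 is not a perfect cube.
  y = 1: RHS = 7 is not a perfect cube.
  y = -1: RHS = -15 is not a perfect cube.
  y = 2: RHS = 84 is not a perfect cube.
  y = -2: RHS = -92 is not a perfect cube.
  y = 3: RHS = 293 is not a perfect cube.
  y = -3: RHS = -301 is not a perfect cube.
Continuing the search up to |y| = 30 finds no solutions either.
No (x, y) in the scanned range satisfies the equation.

No integer solutions with |y| ≤ 30.


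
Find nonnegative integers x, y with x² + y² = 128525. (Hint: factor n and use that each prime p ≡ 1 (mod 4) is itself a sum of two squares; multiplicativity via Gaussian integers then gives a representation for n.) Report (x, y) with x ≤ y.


Step 1: Factor n = 128525 = 5^2 · 53 · 97.
Step 2: Check the mod-4 condition on each prime factor: 5 ≡ 1 (mod 4), exponent 2; 53 ≡ 1 (mod 4), exponent 1; 97 ≡ 1 (mod 4), exponent 1.
All primes ≡ 3 (mod 4) appear to even exponent (or don't appear), so by the two-squares theorem n IS expressible as a sum of two squares.
Step 3: Build a representation. Group n = k² · m with k = 5 and m = 53 · 97 = 5141 (a product of primes ≡ 1 (mod 4)); a representation of m scales to one of n via (k·x)² + (k·y)² = k²(x² + y²). Each prime p ≡ 1 (mod 4) is itself a sum of two squares; find a² by testing p − a² for a perfect square:
  53: 53 − 1² = 52, 53 − 2² = 49 = 7² ⇒ 53 = 2² + 7².
  97: 97 − 1² = 96, 97 − 2² = 93, 97 − 3² = 88, 97 − 4² = 81 = 9² ⇒ 97 = 4² + 9².
  Combine using the Brahmagupta–Fibonacci identity (a² + b²)(c² + d²) = (ac − bd)² + (ad + bc)² = (ac + bd)² + (ad − bc)²:
  53 · 97 = 5141: from (2² + 7²)(4² + 9²), take (2·4 − 7·9, 2·9 + 7·4) = (8 − 63, 18 + 28) = (-55, 46); dropping signs (only squares matter) gives (55, 46); check 55² + 46² = 3025 + 2116 = 5141 ✓.
  Scale by k = 5: (5·55, 5·46) = (275, 230).
Step 4: Order so x ≤ y and verify: 230² + 275² = 52900 + 75625 = 128525 = n. ✓

n = 128525 = 230² + 275² (one valid representation with x ≤ y).


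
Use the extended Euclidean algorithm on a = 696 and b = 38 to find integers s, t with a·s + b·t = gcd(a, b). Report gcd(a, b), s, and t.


Euclidean algorithm on (696, 38) — divide until remainder is 0:
  696 = 18 · 38 + 12
  38 = 3 · 12 + 2
  12 = 6 · 2 + 0
gcd(696, 38) = 2.
Track Bezout coefficients alongside the remainders: start with r₀ = 696 = a·1 + b·0 (s = 1, t = 0) and r₁ = 38 = a·0 + b·1 (s = 0, t = 1); each new remainder r_{k+1} = r_{k-1} − q_k·r_k inherits s_{k+1} = s_{k-1} − q_k·s_k, t_{k+1} = t_{k-1} − q_k·t_k, so r_k = a·s_k + b·t_k at every step:
  q = 18: r = 12, s = 1 − 18·0 = 1, t = 0 − 18·1 = -18  (check: 696·1 + 38·(-18) = 12)
  q = 3: r = 2, s = 0 − 3·1 = -3, t = 1 − 3·(-18) = 55  (check: 696·(-3) + 38·55 = 2)
The row with r = 2 (the gcd) gives the Bezout coefficients s = -3, t = 55.
Result: 696 · (-3) + 38 · (55) = 2.

gcd(696, 38) = 2; s = -3, t = 55 (check: 696·(-3) + 38·55 = 2).


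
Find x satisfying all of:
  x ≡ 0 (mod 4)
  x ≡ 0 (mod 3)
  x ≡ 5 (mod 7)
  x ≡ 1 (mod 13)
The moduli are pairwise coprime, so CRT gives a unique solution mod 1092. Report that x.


Product of moduli M = 4 · 3 · 7 · 13 = 1092.
Merge one congruence at a time:
  Start: x ≡ 0 (mod 4).
  Combine with x ≡ 0 (mod 3); new modulus lcm = 12.
    Write x = 0 + 4·t and substitute into x ≡ 0 (mod 3): 4·t ≡ 0 − 0 = 0 (mod 3).
    Reduce coefficients mod 3: 1·t ≡ 0 (mod 3).
    So t ≡ 0 (mod 3).
    Then x = 0 + 4·0 = 0, valid modulo lcm(4, 3) = 12: x ≡ 0 (mod 12).
  Combine with x ≡ 5 (mod 7); new modulus lcm = 84.
    Write x = 0 + 12·t and substitute into x ≡ 5 (mod 7): 12·t ≡ 5 − 0 = 5 (mod 7).
    Reduce coefficients mod 7: 5·t ≡ 5 (mod 7).
    The inverse of 5 mod 7 is 3 (since 5·3 = 15 = 2·7 + 1), so t ≡ 3·5 = 15 ≡ 1 (mod 7).
    Then x = 0 + 12·1 = 12, valid modulo lcm(12, 7) = 84: x ≡ 12 (mod 84).
  Combine with x ≡ 1 (mod 13); new modulus lcm = 1092.
    Write x = 12 + 84·t and substitute into x ≡ 1 (mod 13): 84·t ≡ 1 − 12 = -11 (mod 13).
    Reduce coefficients mod 13: 6·t ≡ 2 (mod 13).
    The inverse of 6 mod 13 is 11 (since 6·11 = 66 = 5·13 + 1), so t ≡ 11·2 = 22 ≡ 9 (mod 13).
    Then x = 12 + 84·9 = 768, valid modulo lcm(84, 13) = 1092: x ≡ 768 (mod 1092).
Verify against each original: 768 mod 4 = 0, 768 mod 3 = 0, 768 mod 7 = 5, 768 mod 13 = 1.

x ≡ 768 (mod 1092).


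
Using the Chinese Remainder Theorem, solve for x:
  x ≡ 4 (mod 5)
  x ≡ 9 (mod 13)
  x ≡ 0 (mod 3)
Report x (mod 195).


Moduli 5, 13, 3 are pairwise coprime; by CRT there is a unique solution modulo M = 5 · 13 · 3 = 195.
Solve pairwise, accumulating the modulus:
  Start with x ≡ 4 (mod 5).
  Combine with x ≡ 9 (mod 13): since gcd(5, 13) = 1, we get a unique residue mod 65.
    Write x = 4 + 5·t and substitute into x ≡ 9 (mod 13): 5·t ≡ 9 − 4 = 5 (mod 13).
    The inverse of 5 mod 13 is 8 (since 5·8 = 40 = 3·13 + 1), so t ≡ 8·5 = 40 ≡ 1 (mod 13).
    Then x = 4 + 5·1 = 9, valid modulo lcm(5, 13) = 65: x ≡ 9 (mod 65).
  Combine with x ≡ 0 (mod 3): since gcd(65, 3) = 1, we get a unique residue mod 195.
    Write x = 9 + 65·t and substitute into x ≡ 0 (mod 3): 65·t ≡ 0 − 9 = -9 (mod 3).
    Reduce coefficients mod 3: 2·t ≡ 0 (mod 3).
    The inverse of 2 mod 3 is 2 (since 2·2 = 4 = 1·3 + 1), so t ≡ 2·0 = 0 ≡ 0 (mod 3).
    Then x = 9 + 65·0 = 9, valid modulo lcm(65, 3) = 195: x ≡ 9 (mod 195).
Verify: 9 mod 5 = 4 ✓, 9 mod 13 = 9 ✓, 9 mod 3 = 0 ✓.

x ≡ 9 (mod 195).


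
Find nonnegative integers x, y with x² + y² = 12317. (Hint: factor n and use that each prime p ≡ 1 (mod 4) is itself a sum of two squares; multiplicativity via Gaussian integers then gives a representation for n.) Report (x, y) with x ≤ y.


Step 1: Factor n = 12317 = 109 · 113.
Step 2: Check the mod-4 condition on each prime factor: 109 ≡ 1 (mod 4), exponent 1; 113 ≡ 1 (mod 4), exponent 1.
All primes ≡ 3 (mod 4) appear to even exponent (or don't appear), so by the two-squares theorem n IS expressible as a sum of two squares.
Step 3: Build a representation. Here n = 109 · 113 is a product of primes ≡ 1 (mod 4). Each prime p ≡ 1 (mod 4) is itself a sum of two squares; find a² by testing p − a² for a perfect square:
  109: 109 − 1² = 108, 109 − 2² = 105, 109 − 3² = 100 = 10² ⇒ 109 = 3² + 10².
  113: 113 − 1² = 112, 113 − 2² = 109, 113 − 3² = 104, 113 − 4² = 97, 113 − 5² = 88, 113 − 6² = 77, 113 − 7² = 64 = 8² ⇒ 113 = 7² + 8².
  Combine using the Brahmagupta–Fibonacci identity (a² + b²)(c² + d²) = (ac − bd)² + (ad + bc)² = (ac + bd)² + (ad − bc)²:
  109 · 113 = 12317: from (3² + 10²)(7² + 8²), take (3·7 − 10·8, 3·8 + 10·7) = (21 − 80, 24 + 70) = (-59, 94); dropping signs (only squares matter) gives (59, 94); check 59² + 94² = 3481 + 8836 = 12317 ✓.
Step 4: Order so x ≤ y and verify: 59² + 94² = 3481 + 8836 = 12317 = n. ✓

n = 12317 = 59² + 94² (one valid representation with x ≤ y).


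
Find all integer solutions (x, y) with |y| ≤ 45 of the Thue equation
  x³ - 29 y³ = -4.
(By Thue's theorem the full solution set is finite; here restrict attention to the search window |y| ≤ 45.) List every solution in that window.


The equation is x³ - 29y³ = -4. For fixed y, x³ = 29·y³ − 4, so a solution requires the RHS to be a perfect cube.
Strategy: iterate y from -45 to 45, compute RHS = 29·y³ − 4, and check whether it is a (positive or negative) perfect cube.
Check small values of y:
  y = 0: RHS = -4 is not a perfect cube.
  y = 1: RHS = 25 is not a perfect cube.
  y = -1: RHS = -33 is not a perfect cube.
  y = 2: RHS = 228 is not a perfect cube.
  y = -2: RHS = -236 is not a perfect cube.
  y = 3: RHS = 779 is not a perfect cube.
  y = -3: RHS = -787 is not a perfect cube.
Continuing the search up to |y| = 45 finds no solutions either.
No (x, y) in the scanned range satisfies the equation.

No integer solutions with |y| ≤ 45.


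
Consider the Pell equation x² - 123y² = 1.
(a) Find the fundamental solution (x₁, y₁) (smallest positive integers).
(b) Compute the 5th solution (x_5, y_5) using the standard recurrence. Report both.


Step 1: Find the fundamental solution (x₁, y₁) of x² - 123y² = 1.
  Expand √123 as a continued fraction. a₀ = ⌊√123⌋ = 11; iterate m_{k+1} = d_k·a_k − m_k, d_{k+1} = (123 − m_{k+1}²)/d_k, a_{k+1} = ⌊(a₀ + m_{k+1})/d_{k+1}⌋ (starting m₀ = 0, d₀ = 1), with convergents p_k = a_k·p_{k-1} + p_{k-2}, q_k = a_k·q_{k-1} + q_{k-2} (p₋₁ = 1, q₋₁ = 0):
  k = 0: a₀ = 11; p₀/q₀ = 11/1; p₀² − 123·q₀² = 121 − 123 = -2.
  k = 1: m = 11, d = 2, a = ⌊(11 + 11)/2⌋ = 11; p/q = (11·11 + 1)/(11·1 + 0) = 122/11; p² − 123·q² = 14884 − 14883 = 1.
  The first convergent with p² − 123·q² = 1 gives the fundamental solution (x₁, y₁) = (122, 11).
Step 2: Apply the recurrence (x_{n+1}, y_{n+1}) = (x₁x_n + 123y₁y_n, x₁y_n + y₁x_n) repeatedly.
  From (x_1, y_1) = (122, 11): x_2 = 122·122 + 123·11·11 = 29767; y_2 = 122·11 + 11·122 = 2684.
  From (x_2, y_2) = (29767, 2684): x_3 = 122·29767 + 123·11·2684 = 7263026; y_3 = 122·2684 + 11·29767 = 654885.
  From (x_3, y_3) = (7263026, 654885): x_4 = 122·7263026 + 123·11·654885 = 1772148577; y_4 = 122·654885 + 11·7263026 = 159789256.
  From (x_4, y_4) = (1772148577, 159789256): x_5 = 122·1772148577 + 123·11·159789256 = 432396989762; y_5 = 122·159789256 + 11·1772148577 = 38987923579.
Step 3: Verify x_5² - 123·y_5² = 186967156755239132816644 - 186967156755239132816643 = 1 (should be 1). ✓

(x_1, y_1) = (122, 11); (x_5, y_5) = (432396989762, 38987923579).


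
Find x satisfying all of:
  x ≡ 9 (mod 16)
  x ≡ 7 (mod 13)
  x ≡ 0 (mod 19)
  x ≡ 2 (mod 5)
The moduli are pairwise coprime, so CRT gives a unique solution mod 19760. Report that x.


Product of moduli M = 16 · 13 · 19 · 5 = 19760.
Merge one congruence at a time:
  Start: x ≡ 9 (mod 16).
  Combine with x ≡ 7 (mod 13); new modulus lcm = 208.
    Write x = 9 + 16·t and substitute into x ≡ 7 (mod 13): 16·t ≡ 7 − 9 = -2 (mod 13).
    Reduce coefficients mod 13: 3·t ≡ 11 (mod 13).
    The inverse of 3 mod 13 is 9 (since 3·9 = 27 = 2·13 + 1), so t ≡ 9·11 = 99 ≡ 8 (mod 13).
    Then x = 9 + 16·8 = 137, valid modulo lcm(16, 13) = 208: x ≡ 137 (mod 208).
  Combine with x ≡ 0 (mod 19); new modulus lcm = 3952.
    Write x = 137 + 208·t and substitute into x ≡ 0 (mod 19): 208·t ≡ 0 − 137 = -137 (mod 19).
    Reduce coefficients mod 19: 18·t ≡ 15 (mod 19).
    The inverse of 18 mod 19 is 18 (since 18·18 = 324 = 17·19 + 1), so t ≡ 18·15 = 270 ≡ 4 (mod 19).
    Then x = 137 + 208·4 = 969, valid modulo lcm(208, 19) = 3952: x ≡ 969 (mod 3952).
  Combine with x ≡ 2 (mod 5); new modulus lcm = 19760.
    Write x = 969 + 3952·t and substitute into x ≡ 2 (mod 5): 3952·t ≡ 2 − 969 = -967 (mod 5).
    Reduce coefficients mod 5: 2·t ≡ 3 (mod 5).
    The inverse of 2 mod 5 is 3 (since 2·3 = 6 = 1·5 + 1), so t ≡ 3·3 = 9 ≡ 4 (mod 5).
    Then x = 969 + 3952·4 = 16777, valid modulo lcm(3952, 5) = 19760: x ≡ 16777 (mod 19760).
Verify against each original: 16777 mod 16 = 9, 16777 mod 13 = 7, 16777 mod 19 = 0, 16777 mod 5 = 2.

x ≡ 16777 (mod 19760).


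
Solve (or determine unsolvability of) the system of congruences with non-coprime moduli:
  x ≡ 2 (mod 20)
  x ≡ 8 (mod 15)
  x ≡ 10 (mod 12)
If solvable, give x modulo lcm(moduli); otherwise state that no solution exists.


Moduli 20, 15, 12 are not pairwise coprime, so CRT works modulo lcm(m_i) when all pairwise compatibility conditions hold.
Pairwise compatibility: gcd(m_i, m_j) must divide a_i - a_j for every pair.
Merge one congruence at a time:
  Start: x ≡ 2 (mod 20).
  Combine with x ≡ 8 (mod 15): gcd(20, 15) = 5, and 8 - 2 = 6 is NOT divisible by 5.
    ⇒ system is inconsistent (no integer solution).

No solution (the system is inconsistent).


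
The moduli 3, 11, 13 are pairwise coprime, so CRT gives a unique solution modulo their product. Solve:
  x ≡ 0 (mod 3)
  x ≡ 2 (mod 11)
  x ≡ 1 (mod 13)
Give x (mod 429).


Moduli 3, 11, 13 are pairwise coprime; by CRT there is a unique solution modulo M = 3 · 11 · 13 = 429.
Solve pairwise, accumulating the modulus:
  Start with x ≡ 0 (mod 3).
  Combine with x ≡ 2 (mod 11): since gcd(3, 11) = 1, we get a unique residue mod 33.
    Write x = 0 + 3·t and substitute into x ≡ 2 (mod 11): 3·t ≡ 2 − 0 = 2 (mod 11).
    The inverse of 3 mod 11 is 4 (since 3·4 = 12 = 1·11 + 1), so t ≡ 4·2 = 8 ≡ 8 (mod 11).
    Then x = 0 + 3·8 = 24, valid modulo lcm(3, 11) = 33: x ≡ 24 (mod 33).
  Combine with x ≡ 1 (mod 13): since gcd(33, 13) = 1, we get a unique residue mod 429.
    Write x = 24 + 33·t and substitute into x ≡ 1 (mod 13): 33·t ≡ 1 − 24 = -23 (mod 13).
    Reduce coefficients mod 13: 7·t ≡ 3 (mod 13).
    The inverse of 7 mod 13 is 2 (since 7·2 = 14 = 1·13 + 1), so t ≡ 2·3 = 6 ≡ 6 (mod 13).
    Then x = 24 + 33·6 = 222, valid modulo lcm(33, 13) = 429: x ≡ 222 (mod 429).
Verify: 222 mod 3 = 0 ✓, 222 mod 11 = 2 ✓, 222 mod 13 = 1 ✓.

x ≡ 222 (mod 429).


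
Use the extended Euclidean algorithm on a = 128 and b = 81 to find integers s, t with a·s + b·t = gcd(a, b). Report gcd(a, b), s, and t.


Euclidean algorithm on (128, 81) — divide until remainder is 0:
  128 = 1 · 81 + 47
  81 = 1 · 47 + 34
  47 = 1 · 34 + 13
  34 = 2 · 13 + 8
  13 = 1 · 8 + 5
  8 = 1 · 5 + 3
  5 = 1 · 3 + 2
  3 = 1 · 2 + 1
  2 = 2 · 1 + 0
gcd(128, 81) = 1.
Track Bezout coefficients alongside the remainders: start with r₀ = 128 = a·1 + b·0 (s = 1, t = 0) and r₁ = 81 = a·0 + b·1 (s = 0, t = 1); each new remainder r_{k+1} = r_{k-1} − q_k·r_k inherits s_{k+1} = s_{k-1} − q_k·s_k, t_{k+1} = t_{k-1} − q_k·t_k, so r_k = a·s_k + b·t_k at every step:
  q = 1: r = 47, s = 1 − 1·0 = 1, t = 0 − 1·1 = -1  (check: 128·1 + 81·(-1) = 47)
  q = 1: r = 34, s = 0 − 1·1 = -1, t = 1 − 1·(-1) = 2  (check: 128·(-1) + 81·2 = 34)
  q = 1: r = 13, s = 1 − 1·(-1) = 2, t = -1 − 1·2 = -3  (check: 128·2 + 81·(-3) = 13)
  q = 2: r = 8, s = -1 − 2·2 = -5, t = 2 − 2·(-3) = 8  (check: 128·(-5) + 81·8 = 8)
  q = 1: r = 5, s = 2 − 1·(-5) = 7, t = -3 − 1·8 = -11  (check: 128·7 + 81·(-11) = 5)
  q = 1: r = 3, s = -5 − 1·7 = -12, t = 8 − 1·(-11) = 19  (check: 128·(-12) + 81·19 = 3)
  q = 1: r = 2, s = 7 − 1·(-12) = 19, t = -11 − 1·19 = -30  (check: 128·19 + 81·(-30) = 2)
  q = 1: r = 1, s = -12 − 1·19 = -31, t = 19 − 1·(-30) = 49  (check: 128·(-31) + 81·49 = 1)
The row with r = 1 (the gcd) gives the Bezout coefficients s = -31, t = 49.
Result: 128 · (-31) + 81 · (49) = 1.

gcd(128, 81) = 1; s = -31, t = 49 (check: 128·(-31) + 81·49 = 1).


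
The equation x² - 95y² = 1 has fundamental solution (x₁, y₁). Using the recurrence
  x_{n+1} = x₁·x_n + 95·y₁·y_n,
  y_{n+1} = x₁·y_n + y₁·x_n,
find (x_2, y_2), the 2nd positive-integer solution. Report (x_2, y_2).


Step 1: Find the fundamental solution (x₁, y₁) of x² - 95y² = 1.
  Expand √95 as a continued fraction. a₀ = ⌊√95⌋ = 9; iterate m_{k+1} = d_k·a_k − m_k, d_{k+1} = (95 − m_{k+1}²)/d_k, a_{k+1} = ⌊(a₀ + m_{k+1})/d_{k+1}⌋ (starting m₀ = 0, d₀ = 1), with convergents p_k = a_k·p_{k-1} + p_{k-2}, q_k = a_k·q_{k-1} + q_{k-2} (p₋₁ = 1, q₋₁ = 0):
  k = 0: a₀ = 9; p₀/q₀ = 9/1; p₀² − 95·q₀² = 81 − 95 = -14.
  k = 1: m = 9, d = 14, a = ⌊(9 + 9)/14⌋ = 1; p/q = (1·9 + 1)/(1·1 + 0) = 10/1; p² − 95·q² = 100 − 95 = 5.
  k = 2: m = 5, d = 5, a = ⌊(9 + 5)/5⌋ = 2; p/q = (2·10 + 9)/(2·1 + 1) = 29/3; p² − 95·q² = 841 − 855 = -14.
  k = 3: m = 5, d = 14, a = ⌊(9 + 5)/14⌋ = 1; p/q = (1·29 + 10)/(1·3 + 1) = 39/4; p² − 95·q² = 1521 − 1520 = 1.
  The first convergent with p² − 95·q² = 1 gives the fundamental solution (x₁, y₁) = (39, 4).
Step 2: Apply the recurrence (x_{n+1}, y_{n+1}) = (x₁x_n + 95y₁y_n, x₁y_n + y₁x_n) repeatedly.
  From (x_1, y_1) = (39, 4): x_2 = 39·39 + 95·4·4 = 3041; y_2 = 39·4 + 4·39 = 312.
Step 3: Verify x_2² - 95·y_2² = 9247681 - 9247680 = 1 (should be 1). ✓

(x_1, y_1) = (39, 4); (x_2, y_2) = (3041, 312).


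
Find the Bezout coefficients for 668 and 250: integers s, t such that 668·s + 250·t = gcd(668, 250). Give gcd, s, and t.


Euclidean algorithm on (668, 250) — divide until remainder is 0:
  668 = 2 · 250 + 168
  250 = 1 · 168 + 82
  168 = 2 · 82 + 4
  82 = 20 · 4 + 2
  4 = 2 · 2 + 0
gcd(668, 250) = 2.
Track Bezout coefficients alongside the remainders: start with r₀ = 668 = a·1 + b·0 (s = 1, t = 0) and r₁ = 250 = a·0 + b·1 (s = 0, t = 1); each new remainder r_{k+1} = r_{k-1} − q_k·r_k inherits s_{k+1} = s_{k-1} − q_k·s_k, t_{k+1} = t_{k-1} − q_k·t_k, so r_k = a·s_k + b·t_k at every step:
  q = 2: r = 168, s = 1 − 2·0 = 1, t = 0 − 2·1 = -2  (check: 668·1 + 250·(-2) = 168)
  q = 1: r = 82, s = 0 − 1·1 = -1, t = 1 − 1·(-2) = 3  (check: 668·(-1) + 250·3 = 82)
  q = 2: r = 4, s = 1 − 2·(-1) = 3, t = -2 − 2·3 = -8  (check: 668·3 + 250·(-8) = 4)
  q = 20: r = 2, s = -1 − 20·3 = -61, t = 3 − 20·(-8) = 163  (check: 668·(-61) + 250·163 = 2)
The row with r = 2 (the gcd) gives the Bezout coefficients s = -61, t = 163.
Result: 668 · (-61) + 250 · (163) = 2.

gcd(668, 250) = 2; s = -61, t = 163 (check: 668·(-61) + 250·163 = 2).


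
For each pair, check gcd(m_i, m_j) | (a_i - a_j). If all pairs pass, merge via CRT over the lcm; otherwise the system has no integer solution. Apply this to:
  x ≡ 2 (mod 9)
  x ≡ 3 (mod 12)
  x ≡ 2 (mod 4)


Moduli 9, 12, 4 are not pairwise coprime, so CRT works modulo lcm(m_i) when all pairwise compatibility conditions hold.
Pairwise compatibility: gcd(m_i, m_j) must divide a_i - a_j for every pair.
Merge one congruence at a time:
  Start: x ≡ 2 (mod 9).
  Combine with x ≡ 3 (mod 12): gcd(9, 12) = 3, and 3 - 2 = 1 is NOT divisible by 3.
    ⇒ system is inconsistent (no integer solution).

No solution (the system is inconsistent).


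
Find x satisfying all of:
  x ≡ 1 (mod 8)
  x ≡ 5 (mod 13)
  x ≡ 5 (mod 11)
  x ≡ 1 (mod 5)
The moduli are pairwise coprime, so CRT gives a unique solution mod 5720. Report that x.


Product of moduli M = 8 · 13 · 11 · 5 = 5720.
Merge one congruence at a time:
  Start: x ≡ 1 (mod 8).
  Combine with x ≡ 5 (mod 13); new modulus lcm = 104.
    Write x = 1 + 8·t and substitute into x ≡ 5 (mod 13): 8·t ≡ 5 − 1 = 4 (mod 13).
    The inverse of 8 mod 13 is 5 (since 8·5 = 40 = 3·13 + 1), so t ≡ 5·4 = 20 ≡ 7 (mod 13).
    Then x = 1 + 8·7 = 57, valid modulo lcm(8, 13) = 104: x ≡ 57 (mod 104).
  Combine with x ≡ 5 (mod 11); new modulus lcm = 1144.
    Write x = 57 + 104·t and substitute into x ≡ 5 (mod 11): 104·t ≡ 5 − 57 = -52 (mod 11).
    Reduce coefficients mod 11: 5·t ≡ 3 (mod 11).
    The inverse of 5 mod 11 is 9 (since 5·9 = 45 = 4·11 + 1), so t ≡ 9·3 = 27 ≡ 5 (mod 11).
    Then x = 57 + 104·5 = 577, valid modulo lcm(104, 11) = 1144: x ≡ 577 (mod 1144).
  Combine with x ≡ 1 (mod 5); new modulus lcm = 5720.
    Write x = 577 + 1144·t and substitute into x ≡ 1 (mod 5): 1144·t ≡ 1 − 577 = -576 (mod 5).
    Reduce coefficients mod 5: 4·t ≡ 4 (mod 5).
    The inverse of 4 mod 5 is 4 (since 4·4 = 16 = 3·5 + 1), so t ≡ 4·4 = 16 ≡ 1 (mod 5).
    Then x = 577 + 1144·1 = 1721, valid modulo lcm(1144, 5) = 5720: x ≡ 1721 (mod 5720).
Verify against each original: 1721 mod 8 = 1, 1721 mod 13 = 5, 1721 mod 11 = 5, 1721 mod 5 = 1.

x ≡ 1721 (mod 5720).


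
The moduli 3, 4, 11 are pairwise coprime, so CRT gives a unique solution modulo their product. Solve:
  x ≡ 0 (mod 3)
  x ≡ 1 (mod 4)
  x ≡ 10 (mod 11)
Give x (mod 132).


Moduli 3, 4, 11 are pairwise coprime; by CRT there is a unique solution modulo M = 3 · 4 · 11 = 132.
Solve pairwise, accumulating the modulus:
  Start with x ≡ 0 (mod 3).
  Combine with x ≡ 1 (mod 4): since gcd(3, 4) = 1, we get a unique residue mod 12.
    Write x = 0 + 3·t and substitute into x ≡ 1 (mod 4): 3·t ≡ 1 − 0 = 1 (mod 4).
    The inverse of 3 mod 4 is 3 (since 3·3 = 9 = 2·4 + 1), so t ≡ 3·1 = 3 ≡ 3 (mod 4).
    Then x = 0 + 3·3 = 9, valid modulo lcm(3, 4) = 12: x ≡ 9 (mod 12).
  Combine with x ≡ 10 (mod 11): since gcd(12, 11) = 1, we get a unique residue mod 132.
    Write x = 9 + 12·t and substitute into x ≡ 10 (mod 11): 12·t ≡ 10 − 9 = 1 (mod 11).
    Reduce coefficients mod 11: 1·t ≡ 1 (mod 11).
    So t ≡ 1 (mod 11).
    Then x = 9 + 12·1 = 21, valid modulo lcm(12, 11) = 132: x ≡ 21 (mod 132).
Verify: 21 mod 3 = 0 ✓, 21 mod 4 = 1 ✓, 21 mod 11 = 10 ✓.

x ≡ 21 (mod 132).
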